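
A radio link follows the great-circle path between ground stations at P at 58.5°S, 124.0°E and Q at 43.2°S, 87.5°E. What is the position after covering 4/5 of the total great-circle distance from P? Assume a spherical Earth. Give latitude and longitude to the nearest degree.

≈ 47°S, 93°E

Convert each endpoint to a unit vector on the sphere (x = cos φ cos λ, y = cos φ sin λ, z = sin φ).
The central angle between the endpoints is δ = arccos(p₁·p₂) ≈ 0.474 rad (27.1°).
Interpolate at f = 4/5 with slerp weights a = sin((1−f)δ)/sin δ ≈ 0.207, b = sin(fδ)/sin δ ≈ 0.811.
p = a·p₁ + b·p₂ ≈ (-0.035, 0.680, -0.732); φ = arcsin(p_z) ≈ -47.05°, λ = atan2(p_y, p_x) ≈ 92.93°.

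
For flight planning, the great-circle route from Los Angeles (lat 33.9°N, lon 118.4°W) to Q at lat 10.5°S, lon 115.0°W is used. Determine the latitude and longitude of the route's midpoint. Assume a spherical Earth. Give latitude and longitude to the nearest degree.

≈ lat 12°N, lon 117°W

Write both endpoints as unit vectors p₁, p₂ with components (cos φ cos λ, cos φ sin λ, sin φ).
The central angle between the endpoints is δ = arccos(p₁·p₂) ≈ 0.777 rad (44.5°).
Interpolate at f = 1/2 with slerp weights a = sin((1−f)δ)/sin δ ≈ 0.540, b = sin(fδ)/sin δ ≈ 0.540.
p = a·p₁ + b·p₂ ≈ (-0.438, -0.876, 0.203); φ = arcsin(p_z) ≈ 11.70°, λ = atan2(p_y, p_x) ≈ -116.56°.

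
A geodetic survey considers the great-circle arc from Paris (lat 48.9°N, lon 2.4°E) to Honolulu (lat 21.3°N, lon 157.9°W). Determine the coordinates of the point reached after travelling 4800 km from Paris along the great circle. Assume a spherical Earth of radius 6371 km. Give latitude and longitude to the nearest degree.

Write both endpoints as unit vectors p₁, p₂ with components (cos φ cos λ, cos φ sin λ, sin φ).
The central angle between the endpoints is δ = arccos(p₁·p₂) ≈ 1.879 rad (107.6°). The total great-circle distance is δ·R ≈ 1.879 × 6371 ≈ 11968 km, so the target fraction is f = 4800/11968 ≈ 0.401.
Interpolate at f ≈ 0.401 with slerp weights a = sin((1−f)δ)/sin δ ≈ 0.947, b = sin(fδ)/sin δ ≈ 0.718.
p = a·p₁ + b·p₂ ≈ (0.002, -0.226, 0.974); φ = arcsin(p_z) ≈ 76.96°, λ = atan2(p_y, p_x) ≈ -89.45°.

≈ lat 77°N, lon 89°W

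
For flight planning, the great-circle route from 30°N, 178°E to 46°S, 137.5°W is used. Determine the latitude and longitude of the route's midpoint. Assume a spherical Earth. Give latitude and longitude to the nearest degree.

Convert each endpoint to a unit vector on the sphere (x = cos φ cos λ, y = cos φ sin λ, z = sin φ).
The central angle between the endpoints is δ = arccos(p₁·p₂) ≈ 1.501 rad (86.0°).
Interpolate at f = 1/2 with slerp weights a = sin((1−f)δ)/sin δ ≈ 0.684, b = sin(fδ)/sin δ ≈ 0.684.
p = a·p₁ + b·p₂ ≈ (-0.942, -0.300, -0.150); φ = arcsin(p_z) ≈ -8.63°, λ = atan2(p_y, p_x) ≈ -162.32°.

≈ 9°S, 162°W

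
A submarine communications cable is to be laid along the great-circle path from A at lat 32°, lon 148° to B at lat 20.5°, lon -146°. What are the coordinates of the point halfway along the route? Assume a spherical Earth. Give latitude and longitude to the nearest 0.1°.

Write both endpoints as unit vectors p₁, p₂ with components (cos φ cos λ, cos φ sin λ, sin φ).
The central angle between the endpoints is δ = arccos(p₁·p₂) ≈ 1.037 rad (59.4°).
Interpolate at f = 1/2 with slerp weights a = sin((1−f)δ)/sin δ ≈ 0.576, b = sin(fδ)/sin δ ≈ 0.576.
p = a·p₁ + b·p₂ ≈ (-0.861, -0.043, 0.507); φ = arcsin(p_z) ≈ 30.44°, λ = atan2(p_y, p_x) ≈ -177.15°.

≈ lat 30.4°, lon -177.2°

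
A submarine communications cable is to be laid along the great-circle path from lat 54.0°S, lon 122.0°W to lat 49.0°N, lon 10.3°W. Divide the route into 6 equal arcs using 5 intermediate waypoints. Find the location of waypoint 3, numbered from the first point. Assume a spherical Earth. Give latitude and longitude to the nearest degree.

From cos δ = sin φ₁ sin φ₂ + cos φ₁ cos φ₂ cos Δλ, the central angle is δ ≈ 2.424 rad (138.9°).
Interpolate at f = 3/6 with slerp weights a = sin((1−f)δ)/sin δ ≈ 1.423, b = sin(fδ)/sin δ ≈ 1.423.
p = a·p₁ + b·p₂ ≈ (0.475, -0.876, -0.077); φ = arcsin(p_z) ≈ -4.43°, λ = atan2(p_y, p_x) ≈ -61.52°.

≈ lat 4°S, lon 62°W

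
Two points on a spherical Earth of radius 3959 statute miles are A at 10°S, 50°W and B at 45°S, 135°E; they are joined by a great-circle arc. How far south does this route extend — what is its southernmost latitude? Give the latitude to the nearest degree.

The great circle lies in the plane with unit normal n̂ = (p₁ × p₂)/|p₁ × p₂|.
Here n̂_z ≈ -0.074; the vertex latitude is φ_max = arccos|n̂_z| ≈ 85.8°.

≈ 86°S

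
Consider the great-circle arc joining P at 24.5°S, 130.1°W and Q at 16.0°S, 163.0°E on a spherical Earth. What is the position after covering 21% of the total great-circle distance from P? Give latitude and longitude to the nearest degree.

Convert each endpoint to a unit vector on the sphere (x = cos φ cos λ, y = cos φ sin λ, z = sin φ).
The central angle between the endpoints is δ = arccos(p₁·p₂) ≈ 1.096 rad (62.8°).
Interpolate at f = 0.21 with slerp weights a = sin((1−f)δ)/sin δ ≈ 0.856, b = sin(fδ)/sin δ ≈ 0.256.
p = a·p₁ + b·p₂ ≈ (-0.738, -0.524, -0.426); φ = arcsin(p_z) ≈ -25.20°, λ = atan2(p_y, p_x) ≈ -144.61°.

≈ 25°S, 145°W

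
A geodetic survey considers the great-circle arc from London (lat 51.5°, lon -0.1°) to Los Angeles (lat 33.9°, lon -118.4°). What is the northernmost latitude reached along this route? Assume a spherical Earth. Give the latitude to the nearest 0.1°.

The great circle lies in the plane with unit normal n̂ = (p₁ × p₂)/|p₁ × p₂|.
Here n̂_z ≈ -0.464; the vertex latitude is φ_max = arccos|n̂_z| ≈ 62.4°.

≈ 62.4°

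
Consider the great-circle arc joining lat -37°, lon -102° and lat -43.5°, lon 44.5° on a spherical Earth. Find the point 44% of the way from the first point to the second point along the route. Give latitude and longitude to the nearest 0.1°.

≈ lat -69.2°, lon -53.6°

Convert each endpoint to a unit vector on the sphere (x = cos φ cos λ, y = cos φ sin λ, z = sin φ).
The central angle between the endpoints is δ = arccos(p₁·p₂) ≈ 1.640 rad (93.9°).
Interpolate at f = 0.44 with slerp weights a = sin((1−f)δ)/sin δ ≈ 0.796, b = sin(fδ)/sin δ ≈ 0.662.
p = a·p₁ + b·p₂ ≈ (0.210, -0.286, -0.935); φ = arcsin(p_z) ≈ -69.23°, λ = atan2(p_y, p_x) ≈ -53.63°.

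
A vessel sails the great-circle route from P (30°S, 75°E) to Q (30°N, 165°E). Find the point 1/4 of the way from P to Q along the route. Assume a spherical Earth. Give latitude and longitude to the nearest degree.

From cos δ = sin φ₁ sin φ₂ + cos φ₁ cos φ₂ cos Δλ, the central angle is δ ≈ 1.823 rad (104.5°).
Interpolate at f = 1/4 with slerp weights a = sin((1−f)δ)/sin δ ≈ 1.012, b = sin(fδ)/sin δ ≈ 0.455.
p = a·p₁ + b·p₂ ≈ (-0.154, 0.948, -0.278); φ = arcsin(p_z) ≈ -16.17°, λ = atan2(p_y, p_x) ≈ 99.20°.

≈ (16°S, 99°E)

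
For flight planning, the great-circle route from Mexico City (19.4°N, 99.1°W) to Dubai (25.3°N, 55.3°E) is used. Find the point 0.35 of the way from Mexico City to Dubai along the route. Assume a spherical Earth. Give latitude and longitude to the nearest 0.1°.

≈ 54.3°N, 61.6°W

Write both endpoints as unit vectors p₁, p₂ with components (cos φ cos λ, cos φ sin λ, sin φ).
The central angle between the endpoints is δ = arccos(p₁·p₂) ≈ 2.249 rad (128.8°).
Interpolate at f = 0.35 with slerp weights a = sin((1−f)δ)/sin δ ≈ 1.276, b = sin(fδ)/sin δ ≈ 0.909.
p = a·p₁ + b·p₂ ≈ (0.278, -0.513, 0.812); φ = arcsin(p_z) ≈ 54.34°, λ = atan2(p_y, p_x) ≈ -61.57°.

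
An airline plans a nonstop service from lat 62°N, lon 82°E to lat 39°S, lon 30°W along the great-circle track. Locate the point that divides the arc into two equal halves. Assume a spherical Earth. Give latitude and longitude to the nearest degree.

The haversine formula gives a central angle δ ≈ 2.336 rad (133.8°) between the endpoints.
Interpolate at f = 1/2 with slerp weights a = sin((1−f)δ)/sin δ ≈ 1.275, b = sin(fδ)/sin δ ≈ 1.275.
p = a·p₁ + b·p₂ ≈ (0.941, 0.097, 0.323); φ = arcsin(p_z) ≈ 18.86°, λ = atan2(p_y, p_x) ≈ 5.90°.

≈ lat 19°N, lon 6°E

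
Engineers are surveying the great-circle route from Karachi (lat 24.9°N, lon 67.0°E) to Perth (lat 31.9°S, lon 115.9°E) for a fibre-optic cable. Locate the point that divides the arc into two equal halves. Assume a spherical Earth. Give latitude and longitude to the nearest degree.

≈ lat 4°S, lon 91°E

Convert each endpoint to a unit vector on the sphere (x = cos φ cos λ, y = cos φ sin λ, z = sin φ).
The central angle between the endpoints is δ = arccos(p₁·p₂) ≈ 1.283 rad (73.5°).
Interpolate at f = 1/2 with slerp weights a = sin((1−f)δ)/sin δ ≈ 0.624, b = sin(fδ)/sin δ ≈ 0.624.
p = a·p₁ + b·p₂ ≈ (-0.010, 0.998, -0.067); φ = arcsin(p_z) ≈ -3.84°, λ = atan2(p_y, p_x) ≈ 90.59°.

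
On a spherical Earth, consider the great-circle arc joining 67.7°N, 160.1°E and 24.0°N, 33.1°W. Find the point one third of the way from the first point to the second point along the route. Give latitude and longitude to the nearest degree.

Write both endpoints as unit vectors p₁, p₂ with components (cos φ cos λ, cos φ sin λ, sin φ).
The central angle between the endpoints is δ = arccos(p₁·p₂) ≈ 1.532 rad (87.8°).
Interpolate at f = 1/3 with slerp weights a = sin((1−f)δ)/sin δ ≈ 0.853, b = sin(fδ)/sin δ ≈ 0.489.
p = a·p₁ + b·p₂ ≈ (0.070, -0.134, 0.989); φ = arcsin(p_z) ≈ 81.32°, λ = atan2(p_y, p_x) ≈ -62.44°.

≈ 81°N, 62°W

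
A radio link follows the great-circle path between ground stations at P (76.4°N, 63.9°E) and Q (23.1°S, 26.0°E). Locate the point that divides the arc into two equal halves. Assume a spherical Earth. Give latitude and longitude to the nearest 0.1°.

≈ (27.5°N, 33.4°E)

Write both endpoints as unit vectors p₁, p₂ with components (cos φ cos λ, cos φ sin λ, sin φ).
The central angle between the endpoints is δ = arccos(p₁·p₂) ≈ 1.783 rad (102.2°).
Interpolate at f = 1/2 with slerp weights a = sin((1−f)δ)/sin δ ≈ 0.796, b = sin(fδ)/sin δ ≈ 0.796.
p = a·p₁ + b·p₂ ≈ (0.740, 0.489, 0.461); φ = arcsin(p_z) ≈ 27.47°, λ = atan2(p_y, p_x) ≈ 33.44°.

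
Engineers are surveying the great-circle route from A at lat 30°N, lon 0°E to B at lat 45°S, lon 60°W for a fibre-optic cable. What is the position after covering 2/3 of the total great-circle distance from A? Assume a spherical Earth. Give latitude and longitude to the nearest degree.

≈ lat 22°S, lon 36°W

Write both endpoints as unit vectors p₁, p₂ with components (cos φ cos λ, cos φ sin λ, sin φ).
The central angle between the endpoints is δ = arccos(p₁·p₂) ≈ 1.618 rad (92.7°).
Interpolate at f = 2/3 with slerp weights a = sin((1−f)δ)/sin δ ≈ 0.514, b = sin(fδ)/sin δ ≈ 0.882.
p = a·p₁ + b·p₂ ≈ (0.757, -0.540, -0.367); φ = arcsin(p_z) ≈ -21.52°, λ = atan2(p_y, p_x) ≈ -35.51°.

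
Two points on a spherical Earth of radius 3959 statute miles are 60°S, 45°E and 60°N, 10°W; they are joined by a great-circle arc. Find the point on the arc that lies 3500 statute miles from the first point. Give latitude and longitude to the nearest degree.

≈ 13°S, 21°E

Convert each endpoint to a unit vector on the sphere (x = cos φ cos λ, y = cos φ sin λ, z = sin φ).
The central angle between the endpoints is δ = arccos(p₁·p₂) ≈ 2.223 rad (127.3°). The total great-circle distance is δ·R ≈ 2.223 × 3959 ≈ 8799 mi, so the target fraction is f = 3500/8799 ≈ 0.398.
Interpolate at f ≈ 0.398 with slerp weights a = sin((1−f)δ)/sin δ ≈ 1.224, b = sin(fδ)/sin δ ≈ 0.973.
p = a·p₁ + b·p₂ ≈ (0.912, 0.348, -0.218); φ = arcsin(p_z) ≈ -12.57°, λ = atan2(p_y, p_x) ≈ 20.91°.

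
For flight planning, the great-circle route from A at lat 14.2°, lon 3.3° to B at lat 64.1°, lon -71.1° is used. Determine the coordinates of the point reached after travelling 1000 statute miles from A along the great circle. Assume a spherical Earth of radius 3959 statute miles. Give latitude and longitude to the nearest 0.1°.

Convert each endpoint to a unit vector on the sphere (x = cos φ cos λ, y = cos φ sin λ, z = sin φ).
The central angle between the endpoints is δ = arccos(p₁·p₂) ≈ 1.230 rad (70.5°). The total great-circle distance is δ·R ≈ 1.230 × 3959 ≈ 4868 mi, so the target fraction is f = 1000/4868 ≈ 0.205.
Interpolate at f ≈ 0.205 with slerp weights a = sin((1−f)δ)/sin δ ≈ 0.880, b = sin(fδ)/sin δ ≈ 0.265.
p = a·p₁ + b·p₂ ≈ (0.889, -0.061, 0.454); φ = arcsin(p_z) ≈ 27.02°, λ = atan2(p_y, p_x) ≈ -3.89°.

≈ lat 27.0°, lon -3.9°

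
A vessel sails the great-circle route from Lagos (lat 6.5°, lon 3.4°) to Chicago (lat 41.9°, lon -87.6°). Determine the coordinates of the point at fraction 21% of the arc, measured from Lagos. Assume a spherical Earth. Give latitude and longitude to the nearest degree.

Convert each endpoint to a unit vector on the sphere (x = cos φ cos λ, y = cos φ sin λ, z = sin φ).
The central angle between the endpoints is δ = arccos(p₁·p₂) ≈ 1.508 rad (86.4°).
Interpolate at f = 0.21 with slerp weights a = sin((1−f)δ)/sin δ ≈ 0.931, b = sin(fδ)/sin δ ≈ 0.312.
p = a·p₁ + b·p₂ ≈ (0.933, -0.177, 0.314); φ = arcsin(p_z) ≈ 18.29°, λ = atan2(p_y, p_x) ≈ -10.76°.

≈ lat 18°, lon -11°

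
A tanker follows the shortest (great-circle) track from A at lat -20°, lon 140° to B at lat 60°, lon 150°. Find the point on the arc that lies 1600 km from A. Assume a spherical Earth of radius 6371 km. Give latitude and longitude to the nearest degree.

From cos δ = sin φ₁ sin φ₂ + cos φ₁ cos φ₂ cos Δλ, the central angle is δ ≈ 1.404 rad (80.4°). The total great-circle distance is δ·R ≈ 1.404 × 6371 ≈ 8942 km, so the target fraction is f = 1600/8942 ≈ 0.179.
Interpolate at f ≈ 0.179 with slerp weights a = sin((1−f)δ)/sin δ ≈ 0.927, b = sin(fδ)/sin δ ≈ 0.252.
p = a·p₁ + b·p₂ ≈ (-0.776, 0.623, -0.099); φ = arcsin(p_z) ≈ -5.66°, λ = atan2(p_y, p_x) ≈ 141.26°.

≈ lat -6°, lon 141°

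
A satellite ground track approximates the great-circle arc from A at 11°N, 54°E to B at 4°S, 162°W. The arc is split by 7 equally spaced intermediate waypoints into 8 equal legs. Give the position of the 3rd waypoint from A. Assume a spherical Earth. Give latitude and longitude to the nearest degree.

Convert each endpoint to a unit vector on the sphere (x = cos φ cos λ, y = cos φ sin λ, z = sin φ).
The central angle between the endpoints is δ = arccos(p₁·p₂) ≈ 2.507 rad (143.7°).
Interpolate at f = 3/8 with slerp weights a = sin((1−f)δ)/sin δ ≈ 1.688, b = sin(fδ)/sin δ ≈ 1.363.
p = a·p₁ + b·p₂ ≈ (-0.320, 0.920, 0.227); φ = arcsin(p_z) ≈ 13.12°, λ = atan2(p_y, p_x) ≈ 109.15°.

≈ 13°N, 109°E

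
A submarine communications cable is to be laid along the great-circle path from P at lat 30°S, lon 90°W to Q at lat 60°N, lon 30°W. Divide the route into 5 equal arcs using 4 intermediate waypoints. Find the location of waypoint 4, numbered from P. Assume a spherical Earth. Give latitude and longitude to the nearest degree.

Convert each endpoint to a unit vector on the sphere (x = cos φ cos λ, y = cos φ sin λ, z = sin φ).
The central angle between the endpoints is δ = arccos(p₁·p₂) ≈ 1.789 rad (102.5°).
Interpolate at f = 4/5 with slerp weights a = sin((1−f)δ)/sin δ ≈ 0.359, b = sin(fδ)/sin δ ≈ 1.014.
p = a·p₁ + b·p₂ ≈ (0.439, -0.564, 0.699); φ = arcsin(p_z) ≈ 44.35°, λ = atan2(p_y, p_x) ≈ -52.10°.

≈ lat 44°N, lon 52°W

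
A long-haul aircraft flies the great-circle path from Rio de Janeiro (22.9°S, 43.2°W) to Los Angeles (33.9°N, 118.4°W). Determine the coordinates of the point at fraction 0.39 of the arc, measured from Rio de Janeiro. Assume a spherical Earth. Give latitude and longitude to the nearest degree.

≈ (0°N, 71°W)

From cos δ = sin φ₁ sin φ₂ + cos φ₁ cos φ₂ cos Δλ, the central angle is δ ≈ 1.593 rad (91.2°).
Interpolate at f = 0.39 with slerp weights a = sin((1−f)δ)/sin δ ≈ 0.826, b = sin(fδ)/sin δ ≈ 0.582.
p = a·p₁ + b·p₂ ≈ (0.325, -0.946, 0.003); φ = arcsin(p_z) ≈ 0.19°, λ = atan2(p_y, p_x) ≈ -71.05°.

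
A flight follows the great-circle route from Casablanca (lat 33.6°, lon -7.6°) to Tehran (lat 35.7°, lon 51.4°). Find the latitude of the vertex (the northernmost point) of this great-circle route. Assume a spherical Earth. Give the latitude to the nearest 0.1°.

≈ 38.5°

The great circle lies in the plane with unit normal n̂ = (p₁ × p₂)/|p₁ × p₂|.
Here n̂_z ≈ +0.782; the vertex latitude is φ_max = arccos|n̂_z| ≈ 38.5°.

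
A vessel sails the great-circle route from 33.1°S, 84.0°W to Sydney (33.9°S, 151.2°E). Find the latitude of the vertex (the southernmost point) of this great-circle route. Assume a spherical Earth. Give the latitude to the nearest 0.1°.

≈ 55.0°S

The great circle lies in the plane with unit normal n̂ = (p₁ × p₂)/|p₁ × p₂|.
Here n̂_z ≈ -0.573; the vertex latitude is φ_max = arccos|n̂_z| ≈ 55.0°.
Check via Clairaut: cos φ_max = |cos φ₁| · sin C = cos(33.1°)·sin(136.8°) ≈ 0.573, again giving ≈ 55.0°.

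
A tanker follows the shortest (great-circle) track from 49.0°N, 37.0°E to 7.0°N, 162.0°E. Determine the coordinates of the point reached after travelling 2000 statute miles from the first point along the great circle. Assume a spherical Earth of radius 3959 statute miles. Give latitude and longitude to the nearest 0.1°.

Write both endpoints as unit vectors p₁, p₂ with components (cos φ cos λ, cos φ sin λ, sin φ).
The central angle between the endpoints is δ = arccos(p₁·p₂) ≈ 1.856 rad (106.4°). The total great-circle distance is δ·R ≈ 1.856 × 3959 ≈ 7349 mi, so the target fraction is f = 2000/7349 ≈ 0.272.
Interpolate at f ≈ 0.272 with slerp weights a = sin((1−f)δ)/sin δ ≈ 1.017, b = sin(fδ)/sin δ ≈ 0.504.
p = a·p₁ + b·p₂ ≈ (0.057, 0.556, 0.829); φ = arcsin(p_z) ≈ 56.00°, λ = atan2(p_y, p_x) ≈ 84.17°.

≈ 56.0°N, 84.2°E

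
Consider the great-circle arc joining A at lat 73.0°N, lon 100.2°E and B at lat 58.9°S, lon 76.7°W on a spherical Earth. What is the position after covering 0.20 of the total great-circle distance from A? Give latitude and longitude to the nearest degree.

Convert each endpoint to a unit vector on the sphere (x = cos φ cos λ, y = cos φ sin λ, z = sin φ).
The central angle between the endpoints is δ = arccos(p₁·p₂) ≈ 2.895 rad (165.8°).
Interpolate at f = 0.20 with slerp weights a = sin((1−f)δ)/sin δ ≈ 3.007, b = sin(fδ)/sin δ ≈ 2.238.
p = a·p₁ + b·p₂ ≈ (0.110, -0.260, 0.959); φ = arcsin(p_z) ≈ 73.62°, λ = atan2(p_y, p_x) ≈ -67.00°.

≈ lat 74°N, lon 67°W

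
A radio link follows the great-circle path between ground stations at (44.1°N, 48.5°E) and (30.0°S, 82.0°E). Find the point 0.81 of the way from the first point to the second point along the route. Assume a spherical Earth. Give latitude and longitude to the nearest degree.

Write both endpoints as unit vectors p₁, p₂ with components (cos φ cos λ, cos φ sin λ, sin φ).
The central angle between the endpoints is δ = arccos(p₁·p₂) ≈ 1.399 rad (80.2°).
Interpolate at f = 0.81 with slerp weights a = sin((1−f)δ)/sin δ ≈ 0.267, b = sin(fδ)/sin δ ≈ 0.919.
p = a·p₁ + b·p₂ ≈ (0.238, 0.932, -0.274); φ = arcsin(p_z) ≈ -15.91°, λ = atan2(p_y, p_x) ≈ 75.69°.

≈ (16°S, 76°E)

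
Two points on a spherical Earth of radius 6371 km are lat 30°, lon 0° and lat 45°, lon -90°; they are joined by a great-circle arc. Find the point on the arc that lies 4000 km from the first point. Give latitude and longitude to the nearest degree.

≈ lat 48°, lon -41°

From cos δ = sin φ₁ sin φ₂ + cos φ₁ cos φ₂ cos Δλ, the central angle is δ ≈ 1.209 rad (69.3°). The total great-circle distance is δ·R ≈ 1.209 × 6371 ≈ 7705 km, so the target fraction is f = 4000/7705 ≈ 0.519.
Interpolate at f ≈ 0.519 with slerp weights a = sin((1−f)δ)/sin δ ≈ 0.587, b = sin(fδ)/sin δ ≈ 0.628.
p = a·p₁ + b·p₂ ≈ (0.509, -0.444, 0.738); φ = arcsin(p_z) ≈ 47.53°, λ = atan2(p_y, p_x) ≈ -41.12°.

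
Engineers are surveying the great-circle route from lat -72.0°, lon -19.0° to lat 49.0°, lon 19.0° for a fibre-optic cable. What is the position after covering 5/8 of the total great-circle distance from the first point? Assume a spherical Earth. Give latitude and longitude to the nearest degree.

≈ lat 3°, lon 9°

From cos δ = sin φ₁ sin φ₂ + cos φ₁ cos φ₂ cos Δλ, the central angle is δ ≈ 2.163 rad (123.9°).
Interpolate at f = 5/8 with slerp weights a = sin((1−f)δ)/sin δ ≈ 0.874, b = sin(fδ)/sin δ ≈ 1.176.
p = a·p₁ + b·p₂ ≈ (0.985, 0.163, 0.057); φ = arcsin(p_z) ≈ 3.26°, λ = atan2(p_y, p_x) ≈ 9.42°.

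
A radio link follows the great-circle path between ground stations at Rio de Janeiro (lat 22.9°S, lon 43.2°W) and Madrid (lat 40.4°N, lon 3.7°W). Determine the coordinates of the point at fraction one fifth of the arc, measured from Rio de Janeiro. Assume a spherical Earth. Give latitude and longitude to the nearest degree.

Convert each endpoint to a unit vector on the sphere (x = cos φ cos λ, y = cos φ sin λ, z = sin φ).
The central angle between the endpoints is δ = arccos(p₁·p₂) ≈ 1.277 rad (73.2°).
Interpolate at f = 1/5 with slerp weights a = sin((1−f)δ)/sin δ ≈ 0.891, b = sin(fδ)/sin δ ≈ 0.264.
p = a·p₁ + b·p₂ ≈ (0.799, -0.575, -0.176); φ = arcsin(p_z) ≈ -10.12°, λ = atan2(p_y, p_x) ≈ -35.74°.

≈ lat 10°S, lon 36°W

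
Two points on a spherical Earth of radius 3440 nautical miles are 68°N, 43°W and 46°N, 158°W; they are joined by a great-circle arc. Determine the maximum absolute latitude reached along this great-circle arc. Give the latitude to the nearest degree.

≈ 74°N

The great circle lies in the plane with unit normal n̂ = (p₁ × p₂)/|p₁ × p₂|.
Here n̂_z ≈ -0.284; the vertex latitude is φ_max = arccos|n̂_z| ≈ 73.5°.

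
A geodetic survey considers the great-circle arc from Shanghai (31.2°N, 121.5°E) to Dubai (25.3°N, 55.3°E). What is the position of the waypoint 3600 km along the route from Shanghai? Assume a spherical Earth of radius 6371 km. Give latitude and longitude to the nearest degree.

≈ 32°N, 83°E

Convert each endpoint to a unit vector on the sphere (x = cos φ cos λ, y = cos φ sin λ, z = sin φ).
The central angle between the endpoints is δ = arccos(p₁·p₂) ≈ 1.008 rad (57.8°). The total great-circle distance is δ·R ≈ 1.008 × 6371 ≈ 6423 km, so the target fraction is f = 3600/6423 ≈ 0.561.
Interpolate at f ≈ 0.561 with slerp weights a = sin((1−f)δ)/sin δ ≈ 0.507, b = sin(fδ)/sin δ ≈ 0.633.
p = a·p₁ + b·p₂ ≈ (0.099, 0.840, 0.533); φ = arcsin(p_z) ≈ 32.22°, λ = atan2(p_y, p_x) ≈ 83.26°.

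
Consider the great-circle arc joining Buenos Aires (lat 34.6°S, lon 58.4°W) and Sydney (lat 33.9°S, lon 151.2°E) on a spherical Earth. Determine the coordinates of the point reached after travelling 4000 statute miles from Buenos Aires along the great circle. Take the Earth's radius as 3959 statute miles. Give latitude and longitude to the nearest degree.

≈ lat 69°S, lon 148°W

From cos δ = sin φ₁ sin φ₂ + cos φ₁ cos φ₂ cos Δλ, the central angle is δ ≈ 1.852 rad (106.1°). The total great-circle distance is δ·R ≈ 1.852 × 3959 ≈ 7331 mi, so the target fraction is f = 4000/7331 ≈ 0.546.
Interpolate at f ≈ 0.546 with slerp weights a = sin((1−f)δ)/sin δ ≈ 0.776, b = sin(fδ)/sin δ ≈ 0.882.
p = a·p₁ + b·p₂ ≈ (-0.307, -0.192, -0.932); φ = arcsin(p_z) ≈ -68.81°, λ = atan2(p_y, p_x) ≈ -147.99°.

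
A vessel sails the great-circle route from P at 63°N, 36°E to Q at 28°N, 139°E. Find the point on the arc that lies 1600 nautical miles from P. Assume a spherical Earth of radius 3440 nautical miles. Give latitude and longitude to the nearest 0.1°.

Write both endpoints as unit vectors p₁, p₂ with components (cos φ cos λ, cos φ sin λ, sin φ).
The central angle between the endpoints is δ = arccos(p₁·p₂) ≈ 1.236 rad (70.8°). The total great-circle distance is δ·R ≈ 1.236 × 3440 ≈ 4253 nmi, so the target fraction is f = 1600/4253 ≈ 0.376.
Interpolate at f ≈ 0.376 with slerp weights a = sin((1−f)δ)/sin δ ≈ 0.738, b = sin(fδ)/sin δ ≈ 0.475.
p = a·p₁ + b·p₂ ≈ (-0.045, 0.472, 0.880); φ = arcsin(p_z) ≈ 61.70°, λ = atan2(p_y, p_x) ≈ 95.49°.

≈ 61.7°N, 95.5°E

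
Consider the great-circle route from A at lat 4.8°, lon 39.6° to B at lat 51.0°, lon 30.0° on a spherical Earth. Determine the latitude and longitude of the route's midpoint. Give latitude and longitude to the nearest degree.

≈ lat 28°, lon 36°

The haversine formula gives a central angle δ ≈ 0.818 rad (46.9°) between the endpoints.
Interpolate at f = 1/2 with slerp weights a = sin((1−f)δ)/sin δ ≈ 0.545, b = sin(fδ)/sin δ ≈ 0.545.
p = a·p₁ + b·p₂ ≈ (0.715, 0.518, 0.469); φ = arcsin(p_z) ≈ 27.98°, λ = atan2(p_y, p_x) ≈ 35.89°.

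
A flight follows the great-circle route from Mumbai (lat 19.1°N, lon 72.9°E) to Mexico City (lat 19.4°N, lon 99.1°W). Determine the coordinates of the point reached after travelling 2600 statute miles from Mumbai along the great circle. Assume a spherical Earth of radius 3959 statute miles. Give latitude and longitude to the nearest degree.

≈ lat 55°N, lon 60°E

Convert each endpoint to a unit vector on the sphere (x = cos φ cos λ, y = cos φ sin λ, z = sin φ).
The central angle between the endpoints is δ = arccos(p₁·p₂) ≈ 2.456 rad (140.7°). The total great-circle distance is δ·R ≈ 2.456 × 3959 ≈ 9723 mi, so the target fraction is f = 2600/9723 ≈ 0.267.
Interpolate at f ≈ 0.267 with slerp weights a = sin((1−f)δ)/sin δ ≈ 1.538, b = sin(fδ)/sin δ ≈ 0.964.
p = a·p₁ + b·p₂ ≈ (0.284, 0.491, 0.824); φ = arcsin(p_z) ≈ 55.44°, λ = atan2(p_y, p_x) ≈ 60.01°.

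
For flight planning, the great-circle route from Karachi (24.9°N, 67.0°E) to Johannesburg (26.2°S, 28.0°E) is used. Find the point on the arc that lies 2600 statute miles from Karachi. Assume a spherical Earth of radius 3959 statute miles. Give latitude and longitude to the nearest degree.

≈ 6°S, 44°E

Convert each endpoint to a unit vector on the sphere (x = cos φ cos λ, y = cos φ sin λ, z = sin φ).
The central angle between the endpoints is δ = arccos(p₁·p₂) ≈ 1.108 rad (63.5°). The total great-circle distance is δ·R ≈ 1.108 × 3959 ≈ 4386 mi, so the target fraction is f = 2600/4386 ≈ 0.593.
Interpolate at f ≈ 0.593 with slerp weights a = sin((1−f)δ)/sin δ ≈ 0.487, b = sin(fδ)/sin δ ≈ 0.682.
p = a·p₁ + b·p₂ ≈ (0.713, 0.694, -0.096); φ = arcsin(p_z) ≈ -5.52°, λ = atan2(p_y, p_x) ≈ 44.23°.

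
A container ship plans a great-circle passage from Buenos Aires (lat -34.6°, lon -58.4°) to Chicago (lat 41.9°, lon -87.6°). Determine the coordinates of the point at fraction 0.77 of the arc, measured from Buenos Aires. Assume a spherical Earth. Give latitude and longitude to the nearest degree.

≈ lat 25°, lon -79°

Write both endpoints as unit vectors p₁, p₂ with components (cos φ cos λ, cos φ sin λ, sin φ).
The central angle between the endpoints is δ = arccos(p₁·p₂) ≈ 1.415 rad (81.0°).
Interpolate at f = 0.77 with slerp weights a = sin((1−f)δ)/sin δ ≈ 0.324, b = sin(fδ)/sin δ ≈ 0.897.
p = a·p₁ + b·p₂ ≈ (0.168, -0.894, 0.415); φ = arcsin(p_z) ≈ 24.55°, λ = atan2(p_y, p_x) ≈ -79.39°.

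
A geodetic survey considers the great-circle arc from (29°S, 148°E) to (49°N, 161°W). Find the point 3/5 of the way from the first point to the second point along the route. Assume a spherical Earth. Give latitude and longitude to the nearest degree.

Convert each endpoint to a unit vector on the sphere (x = cos φ cos λ, y = cos φ sin λ, z = sin φ).
The central angle between the endpoints is δ = arccos(p₁·p₂) ≈ 1.576 rad (90.3°).
Interpolate at f = 3/5 with slerp weights a = sin((1−f)δ)/sin δ ≈ 0.589, b = sin(fδ)/sin δ ≈ 0.811.
p = a·p₁ + b·p₂ ≈ (-0.940, 0.100, 0.326); φ = arcsin(p_z) ≈ 19.03°, λ = atan2(p_y, p_x) ≈ 173.93°.

≈ (19°N, 174°E)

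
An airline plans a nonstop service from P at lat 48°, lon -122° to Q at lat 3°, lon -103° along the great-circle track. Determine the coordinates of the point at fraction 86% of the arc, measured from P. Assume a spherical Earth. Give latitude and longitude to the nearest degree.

Convert each endpoint to a unit vector on the sphere (x = cos φ cos λ, y = cos φ sin λ, z = sin φ).
The central angle between the endpoints is δ = arccos(p₁·p₂) ≈ 0.836 rad (47.9°).
Interpolate at f = 0.86 with slerp weights a = sin((1−f)δ)/sin δ ≈ 0.157, b = sin(fδ)/sin δ ≈ 0.888.
p = a·p₁ + b·p₂ ≈ (-0.255, -0.953, 0.163); φ = arcsin(p_z) ≈ 9.40°, λ = atan2(p_y, p_x) ≈ -104.99°.

≈ lat 9°, lon -105°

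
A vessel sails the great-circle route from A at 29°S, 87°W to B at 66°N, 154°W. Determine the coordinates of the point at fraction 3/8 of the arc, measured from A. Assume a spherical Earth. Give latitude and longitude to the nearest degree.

Convert each endpoint to a unit vector on the sphere (x = cos φ cos λ, y = cos φ sin λ, z = sin φ).
The central angle between the endpoints is δ = arccos(p₁·p₂) ≈ 1.880 rad (107.7°).
Interpolate at f = 3/8 with slerp weights a = sin((1−f)δ)/sin δ ≈ 0.968, b = sin(fδ)/sin δ ≈ 0.680.
p = a·p₁ + b·p₂ ≈ (-0.204, -0.967, 0.152); φ = arcsin(p_z) ≈ 8.73°, λ = atan2(p_y, p_x) ≈ -101.93°.

≈ 9°N, 102°W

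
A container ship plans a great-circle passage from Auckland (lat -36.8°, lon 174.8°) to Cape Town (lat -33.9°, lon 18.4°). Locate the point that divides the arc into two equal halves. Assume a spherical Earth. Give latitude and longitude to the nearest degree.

≈ lat -74°, lon 92°

The haversine formula gives a central angle δ ≈ 1.849 rad (106.0°) between the endpoints.
Interpolate at f = 1/2 with slerp weights a = sin((1−f)δ)/sin δ ≈ 0.830, b = sin(fδ)/sin δ ≈ 0.830.
p = a·p₁ + b·p₂ ≈ (-0.008, 0.278, -0.961); φ = arcsin(p_z) ≈ -73.86°, λ = atan2(p_y, p_x) ≈ 91.69°.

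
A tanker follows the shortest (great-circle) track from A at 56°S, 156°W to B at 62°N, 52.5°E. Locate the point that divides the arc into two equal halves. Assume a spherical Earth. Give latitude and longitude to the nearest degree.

Write both endpoints as unit vectors p₁, p₂ with components (cos φ cos λ, cos φ sin λ, sin φ).
The central angle between the endpoints is δ = arccos(p₁·p₂) ≈ 2.868 rad (164.3°).
Interpolate at f = 1/2 with slerp weights a = sin((1−f)δ)/sin δ ≈ 3.662, b = sin(fδ)/sin δ ≈ 3.662.
p = a·p₁ + b·p₂ ≈ (-0.824, 0.531, 0.197); φ = arcsin(p_z) ≈ 11.38°, λ = atan2(p_y, p_x) ≈ 147.20°.

≈ 11°N, 147°E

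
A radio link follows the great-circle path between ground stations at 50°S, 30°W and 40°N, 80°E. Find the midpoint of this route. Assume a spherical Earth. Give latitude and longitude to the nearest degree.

≈ 9°S, 32°E

Write both endpoints as unit vectors p₁, p₂ with components (cos φ cos λ, cos φ sin λ, sin φ).
The central angle between the endpoints is δ = arccos(p₁·p₂) ≈ 2.293 rad (131.4°).
Interpolate at f = 1/2 with slerp weights a = sin((1−f)δ)/sin δ ≈ 1.214, b = sin(fδ)/sin δ ≈ 1.214.
p = a·p₁ + b·p₂ ≈ (0.837, 0.526, -0.150); φ = arcsin(p_z) ≈ -8.61°, λ = atan2(p_y, p_x) ≈ 32.12°.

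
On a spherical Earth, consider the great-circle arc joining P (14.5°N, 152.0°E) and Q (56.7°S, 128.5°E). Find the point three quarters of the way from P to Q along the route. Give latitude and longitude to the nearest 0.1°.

≈ (39.3°S, 138.0°E)

Write both endpoints as unit vectors p₁, p₂ with components (cos φ cos λ, cos φ sin λ, sin φ).
The central angle between the endpoints is δ = arccos(p₁·p₂) ≈ 1.289 rad (73.8°).
Interpolate at f = 3/4 with slerp weights a = sin((1−f)δ)/sin δ ≈ 0.330, b = sin(fδ)/sin δ ≈ 0.857.
p = a·p₁ + b·p₂ ≈ (-0.575, 0.518, -0.634); φ = arcsin(p_z) ≈ -39.32°, λ = atan2(p_y, p_x) ≈ 137.97°.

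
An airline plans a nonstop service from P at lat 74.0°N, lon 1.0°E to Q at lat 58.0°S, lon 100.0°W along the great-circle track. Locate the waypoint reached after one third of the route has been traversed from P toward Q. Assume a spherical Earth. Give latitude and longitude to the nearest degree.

≈ lat 35°N, lon 62°W

From cos δ = sin φ₁ sin φ₂ + cos φ₁ cos φ₂ cos Δλ, the central angle is δ ≈ 2.574 rad (147.5°).
Interpolate at f = 1/3 with slerp weights a = sin((1−f)δ)/sin δ ≈ 1.840, b = sin(fδ)/sin δ ≈ 1.407.
p = a·p₁ + b·p₂ ≈ (0.378, -0.725, 0.576); φ = arcsin(p_z) ≈ 35.15°, λ = atan2(p_y, p_x) ≈ -62.49°.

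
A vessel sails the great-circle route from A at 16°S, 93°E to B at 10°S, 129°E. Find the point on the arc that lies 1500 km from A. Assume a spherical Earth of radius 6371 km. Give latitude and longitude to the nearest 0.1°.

≈ 14.3°S, 106.9°E

The haversine formula gives a central angle δ ≈ 0.620 rad (35.5°) between the endpoints. The total great-circle distance is δ·R ≈ 0.620 × 6371 ≈ 3952 km, so the target fraction is f = 1500/3952 ≈ 0.380.
Interpolate at f ≈ 0.380 with slerp weights a = sin((1−f)δ)/sin δ ≈ 0.646, b = sin(fδ)/sin δ ≈ 0.401.
p = a·p₁ + b·p₂ ≈ (-0.281, 0.927, -0.248); φ = arcsin(p_z) ≈ -14.34°, λ = atan2(p_y, p_x) ≈ 106.87°.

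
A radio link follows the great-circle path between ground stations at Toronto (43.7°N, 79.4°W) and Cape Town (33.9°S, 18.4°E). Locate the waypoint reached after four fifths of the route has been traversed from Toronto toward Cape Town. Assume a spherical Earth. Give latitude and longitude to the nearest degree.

≈ 18°S, 2°W

Convert each endpoint to a unit vector on the sphere (x = cos φ cos λ, y = cos φ sin λ, z = sin φ).
The central angle between the endpoints is δ = arccos(p₁·p₂) ≈ 2.056 rad (117.8°).
Interpolate at f = 4/5 with slerp weights a = sin((1−f)δ)/sin δ ≈ 0.452, b = sin(fδ)/sin δ ≈ 1.128.
p = a·p₁ + b·p₂ ≈ (0.948, -0.026, -0.317); φ = arcsin(p_z) ≈ -18.46°, λ = atan2(p_y, p_x) ≈ -1.56°.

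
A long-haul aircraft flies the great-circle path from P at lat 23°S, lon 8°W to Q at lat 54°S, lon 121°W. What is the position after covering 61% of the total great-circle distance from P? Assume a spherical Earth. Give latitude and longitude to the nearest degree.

Write both endpoints as unit vectors p₁, p₂ with components (cos φ cos λ, cos φ sin λ, sin φ).
The central angle between the endpoints is δ = arccos(p₁·p₂) ≈ 1.466 rad (84.0°).
Interpolate at f = 0.61 with slerp weights a = sin((1−f)δ)/sin δ ≈ 0.544, b = sin(fδ)/sin δ ≈ 0.784.
p = a·p₁ + b·p₂ ≈ (0.259, -0.465, -0.847); φ = arcsin(p_z) ≈ -57.87°, λ = atan2(p_y, p_x) ≈ -60.91°.

≈ lat 58°S, lon 61°W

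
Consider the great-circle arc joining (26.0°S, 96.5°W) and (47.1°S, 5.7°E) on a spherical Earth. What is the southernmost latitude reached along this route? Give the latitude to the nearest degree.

The great circle lies in the plane with unit normal n̂ = (p₁ × p₂)/|p₁ × p₂|.
Here n̂_z ≈ +0.609; the vertex latitude is φ_max = arccos|n̂_z| ≈ 52.5°.

≈ 52°S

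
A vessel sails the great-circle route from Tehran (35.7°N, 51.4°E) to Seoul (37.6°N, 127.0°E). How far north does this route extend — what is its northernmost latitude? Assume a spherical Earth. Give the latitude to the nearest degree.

≈ 43°N

The great circle lies in the plane with unit normal n̂ = (p₁ × p₂)/|p₁ × p₂|.
Here n̂_z ≈ +0.728; the vertex latitude is φ_max = arccos|n̂_z| ≈ 43.3°.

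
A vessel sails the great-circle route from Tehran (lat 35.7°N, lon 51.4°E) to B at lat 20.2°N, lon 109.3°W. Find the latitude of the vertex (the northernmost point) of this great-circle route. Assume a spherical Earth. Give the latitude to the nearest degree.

≈ 73°N

The great circle lies in the plane with unit normal n̂ = (p₁ × p₂)/|p₁ × p₂|.
Here n̂_z ≈ -0.294; the vertex latitude is φ_max = arccos|n̂_z| ≈ 72.9°.
Check via Clairaut: cos φ_max = |cos φ₁| · sin C = cos(35.7°)·sin(21.3°) ≈ 0.294, again giving ≈ 72.9°.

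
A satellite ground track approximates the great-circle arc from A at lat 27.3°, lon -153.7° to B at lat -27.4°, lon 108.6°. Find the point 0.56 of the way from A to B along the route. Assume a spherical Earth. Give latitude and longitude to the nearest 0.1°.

Convert each endpoint to a unit vector on the sphere (x = cos φ cos λ, y = cos φ sin λ, z = sin φ).
The central angle between the endpoints is δ = arccos(p₁·p₂) ≈ 1.893 rad (108.5°).
Interpolate at f = 0.56 with slerp weights a = sin((1−f)δ)/sin δ ≈ 0.780, b = sin(fδ)/sin δ ≈ 0.920.
p = a·p₁ + b·p₂ ≈ (-0.882, 0.467, -0.065); φ = arcsin(p_z) ≈ -3.76°, λ = atan2(p_y, p_x) ≈ 152.11°.

≈ lat -3.8°, lon 152.1°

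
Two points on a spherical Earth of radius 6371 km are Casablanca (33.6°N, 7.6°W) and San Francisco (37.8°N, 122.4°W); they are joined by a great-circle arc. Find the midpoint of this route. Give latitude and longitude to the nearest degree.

Convert each endpoint to a unit vector on the sphere (x = cos φ cos λ, y = cos φ sin λ, z = sin φ).
The central angle between the endpoints is δ = arccos(p₁·p₂) ≈ 1.508 rad (86.4°).
Interpolate at f = 1/2 with slerp weights a = sin((1−f)δ)/sin δ ≈ 0.686, b = sin(fδ)/sin δ ≈ 0.686.
p = a·p₁ + b·p₂ ≈ (0.276, -0.533, 0.800); φ = arcsin(p_z) ≈ 53.11°, λ = atan2(p_y, p_x) ≈ -62.64°.

≈ 53°N, 63°W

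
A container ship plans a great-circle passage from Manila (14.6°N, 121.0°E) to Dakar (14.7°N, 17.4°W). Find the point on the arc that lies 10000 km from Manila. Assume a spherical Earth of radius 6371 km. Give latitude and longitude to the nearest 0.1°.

≈ 32.5°N, 21.5°E

Write both endpoints as unit vectors p₁, p₂ with components (cos φ cos λ, cos φ sin λ, sin φ).
The central angle between the endpoints is δ = arccos(p₁·p₂) ≈ 2.260 rad (129.5°). The total great-circle distance is δ·R ≈ 2.260 × 6371 ≈ 14399 km, so the target fraction is f = 10000/14399 ≈ 0.694.
Interpolate at f ≈ 0.694 with slerp weights a = sin((1−f)δ)/sin δ ≈ 0.825, b = sin(fδ)/sin δ ≈ 1.296.
p = a·p₁ + b·p₂ ≈ (0.785, 0.310, 0.537); φ = arcsin(p_z) ≈ 32.47°, λ = atan2(p_y, p_x) ≈ 21.54°.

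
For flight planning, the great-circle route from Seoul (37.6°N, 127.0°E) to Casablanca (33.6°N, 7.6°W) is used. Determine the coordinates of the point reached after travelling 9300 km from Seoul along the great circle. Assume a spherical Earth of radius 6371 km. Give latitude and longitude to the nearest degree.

The haversine formula gives a central angle δ ≈ 1.697 rad (97.2°) between the endpoints. The total great-circle distance is δ·R ≈ 1.697 × 6371 ≈ 10811 km, so the target fraction is f = 9300/10811 ≈ 0.860.
Interpolate at f ≈ 0.860 with slerp weights a = sin((1−f)δ)/sin δ ≈ 0.237, b = sin(fδ)/sin δ ≈ 1.002.
p = a·p₁ + b·p₂ ≈ (0.714, 0.039, 0.699); φ = arcsin(p_z) ≈ 44.33°, λ = atan2(p_y, p_x) ≈ 3.16°.

≈ 44°N, 3°E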